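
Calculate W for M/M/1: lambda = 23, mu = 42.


W = 1/(mu - lambda) = 1/(42 - 23) = 0.0526 hours

0.0526 hours


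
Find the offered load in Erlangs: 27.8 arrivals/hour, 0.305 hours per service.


Offered load a = lambda * E[S] = 27.8 * 0.305 = 8.48 Erlangs

8.48 Erlangs


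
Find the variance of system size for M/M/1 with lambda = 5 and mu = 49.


rho = 5/49; Var(N) = rho/(1-rho)^2 = 0.13

0.13


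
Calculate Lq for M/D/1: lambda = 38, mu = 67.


M/D/1: Lq = rho^2 / (2*(1-rho)) where rho = 38/67; Lq = 0.37

0.37


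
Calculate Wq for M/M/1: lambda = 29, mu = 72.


rho = 29/72; Wq = rho/(mu - lambda) = 0.0094 hours

0.0094 hours


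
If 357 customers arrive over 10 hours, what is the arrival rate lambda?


lambda = total arrivals / time = 357 / 10 = 35.7 per hour

35.7 per hour


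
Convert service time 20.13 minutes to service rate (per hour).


mu = 60 / avg_service_time = 60 / 20.13 = 2.98 per hour

2.98 per hour


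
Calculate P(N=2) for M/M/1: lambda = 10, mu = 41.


rho = 10/41; P(n) = (1-rho)*rho^n = (1-10/41)*(10/41)^2 = 0.045

0.045


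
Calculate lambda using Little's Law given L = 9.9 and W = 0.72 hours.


lambda = L / W = 9.9 / 0.72 = 13.75 per hour

13.75 per hour


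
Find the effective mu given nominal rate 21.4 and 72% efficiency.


Effective rate = mu * efficiency = 21.4 * 0.72 = 15.41 per hour

15.41 per hour


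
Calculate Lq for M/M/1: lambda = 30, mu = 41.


rho = 30/41; Lq = rho^2/(1-rho) = 2.0

2.0


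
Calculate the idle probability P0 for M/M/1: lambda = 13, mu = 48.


P0 = 1 - rho = 1 - 13/48 = 0.7292

0.7292


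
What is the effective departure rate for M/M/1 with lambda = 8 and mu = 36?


For a stable queue (lambda < mu), throughput = lambda = 8 per hour

8 per hour


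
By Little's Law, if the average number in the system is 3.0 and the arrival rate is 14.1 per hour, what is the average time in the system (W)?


W = L / lambda = 3.0 / 14.1 = 0.2128 hours

0.2128 hours


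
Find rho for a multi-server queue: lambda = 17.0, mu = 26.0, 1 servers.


rho = lambda / (c * mu) = 17.0 / (1 * 26.0) = 0.6538

0.6538


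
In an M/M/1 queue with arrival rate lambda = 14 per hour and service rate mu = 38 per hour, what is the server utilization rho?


rho = lambda/mu = 14/38 = 0.3684

0.3684


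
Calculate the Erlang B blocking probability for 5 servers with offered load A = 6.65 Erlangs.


B(N,A) = (A^N/N!) / sum(A^k/k!, k=0..N) with N=5, A=6.65 = 0.4034

0.4034


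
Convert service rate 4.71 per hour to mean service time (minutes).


Mean service time = 60/mu = 60/4.71 = 12.74 minutes

12.74 minutes


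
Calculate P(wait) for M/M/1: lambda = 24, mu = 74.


P(wait) = rho = lambda/mu = 24/74 = 0.3243

0.3243


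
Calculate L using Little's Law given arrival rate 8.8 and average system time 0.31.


L = lambda * W = 8.8 * 0.31 = 2.73

2.73


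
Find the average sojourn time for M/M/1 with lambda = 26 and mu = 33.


W = 1/(mu - lambda) = 1/(33 - 26) = 0.1429 hours

0.1429 hours


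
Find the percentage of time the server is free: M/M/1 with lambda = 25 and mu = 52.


Idle fraction = (1 - rho) * 100 = (1 - 25/52) * 100 = 51.9%

51.9%


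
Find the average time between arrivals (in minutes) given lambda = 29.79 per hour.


Mean interarrival time = 60/lambda = 60/29.79 = 2.01 minutes

2.01 minutes


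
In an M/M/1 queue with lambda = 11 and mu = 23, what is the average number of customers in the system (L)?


rho = 11/23; L = rho/(1-rho) = 0.92

0.92


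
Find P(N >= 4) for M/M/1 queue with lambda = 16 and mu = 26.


P(N >= 4) = rho^4 = (16/26)^4 = 0.1434

0.1434


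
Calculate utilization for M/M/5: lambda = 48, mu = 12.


rho = lambda/(c*mu) = 48/(5*12) = 0.8

0.8


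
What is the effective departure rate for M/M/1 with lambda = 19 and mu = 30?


For a stable queue (lambda < mu), throughput = lambda = 19 per hour

19 per hour


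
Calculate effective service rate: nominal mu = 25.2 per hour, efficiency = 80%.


Effective rate = mu * efficiency = 25.2 * 0.8 = 20.16 per hour

20.16 per hour


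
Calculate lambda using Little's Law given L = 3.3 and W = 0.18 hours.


lambda = L / W = 3.3 / 0.18 = 18.33 per hour

18.33 per hour


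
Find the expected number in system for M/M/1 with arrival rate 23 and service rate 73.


rho = 23/73; L = rho/(1-rho) = 0.46

0.46


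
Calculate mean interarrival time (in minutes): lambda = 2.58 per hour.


Mean interarrival time = 60/lambda = 60/2.58 = 23.26 minutes

23.26 minutes


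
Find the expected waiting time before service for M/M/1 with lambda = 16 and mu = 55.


rho = 16/55; Wq = rho/(mu - lambda) = 0.0075 hours

0.0075 hours


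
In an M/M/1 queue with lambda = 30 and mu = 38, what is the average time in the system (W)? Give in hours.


W = 1/(mu - lambda) = 1/(38 - 30) = 0.125 hours

0.125 hours


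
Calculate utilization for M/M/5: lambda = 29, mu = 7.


rho = lambda/(c*mu) = 29/(5*7) = 0.8286

0.8286


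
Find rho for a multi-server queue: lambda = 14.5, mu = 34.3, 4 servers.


rho = lambda / (c * mu) = 14.5 / (4 * 34.3) = 0.1057

0.1057


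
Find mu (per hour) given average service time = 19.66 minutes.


mu = 60 / avg_service_time = 60 / 19.66 = 3.05 per hour

3.05 per hour


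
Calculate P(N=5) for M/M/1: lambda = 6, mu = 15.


rho = 6/15; P(n) = (1-rho)*rho^n = (1-6/15)*(6/15)^5 = 0.0061

0.0061


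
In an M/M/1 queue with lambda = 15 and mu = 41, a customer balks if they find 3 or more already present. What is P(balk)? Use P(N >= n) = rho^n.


P(N >= 3) = rho^3 = (15/41)^3 = 0.049

0.049


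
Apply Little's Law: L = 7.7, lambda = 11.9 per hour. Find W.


W = L / lambda = 7.7 / 11.9 = 0.6471 hours

0.6471 hours


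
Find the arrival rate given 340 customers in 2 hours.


lambda = total arrivals / time = 340 / 2 = 170.0 per hour

170.0 per hour


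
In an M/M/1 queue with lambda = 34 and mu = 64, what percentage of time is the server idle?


Idle fraction = (1 - rho) * 100 = (1 - 34/64) * 100 = 46.9%

46.9%


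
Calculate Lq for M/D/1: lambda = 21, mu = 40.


M/D/1: Lq = rho^2 / (2*(1-rho)) where rho = 21/40; Lq = 0.29

0.29


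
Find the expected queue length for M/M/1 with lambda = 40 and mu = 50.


rho = 40/50; Lq = rho^2/(1-rho) = 3.2

3.2


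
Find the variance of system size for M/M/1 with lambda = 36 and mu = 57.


rho = 36/57; Var(N) = rho/(1-rho)^2 = 4.65

4.65


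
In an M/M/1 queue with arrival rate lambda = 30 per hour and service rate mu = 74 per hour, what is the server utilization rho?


rho = lambda/mu = 30/74 = 0.4054

0.4054


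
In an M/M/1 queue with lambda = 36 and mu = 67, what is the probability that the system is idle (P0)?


P0 = 1 - rho = 1 - 36/67 = 0.4627

0.4627


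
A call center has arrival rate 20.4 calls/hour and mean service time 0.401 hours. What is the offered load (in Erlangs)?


Offered load a = lambda * E[S] = 20.4 * 0.401 = 8.18 Erlangs

8.18 Erlangs


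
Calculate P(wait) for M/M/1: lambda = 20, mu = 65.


P(wait) = rho = lambda/mu = 20/65 = 0.3077

0.3077


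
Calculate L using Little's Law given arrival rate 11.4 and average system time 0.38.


L = lambda * W = 11.4 * 0.38 = 4.33

4.33


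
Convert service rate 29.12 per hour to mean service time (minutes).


Mean service time = 60/mu = 60/29.12 = 2.06 minutes

2.06 minutes


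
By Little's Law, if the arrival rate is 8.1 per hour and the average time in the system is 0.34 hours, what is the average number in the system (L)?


L = lambda * W = 8.1 * 0.34 = 2.75

2.75


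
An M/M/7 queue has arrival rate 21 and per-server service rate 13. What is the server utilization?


rho = lambda/(c*mu) = 21/(7*13) = 0.2308

0.2308


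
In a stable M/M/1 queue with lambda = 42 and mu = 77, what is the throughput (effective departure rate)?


For a stable queue (lambda < mu), throughput = lambda = 42 per hour

42 per hour


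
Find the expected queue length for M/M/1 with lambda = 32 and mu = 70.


rho = 32/70; Lq = rho^2/(1-rho) = 0.38

0.38


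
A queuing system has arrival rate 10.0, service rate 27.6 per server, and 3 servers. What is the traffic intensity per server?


rho = lambda / (c * mu) = 10.0 / (3 * 27.6) = 0.1208

0.1208


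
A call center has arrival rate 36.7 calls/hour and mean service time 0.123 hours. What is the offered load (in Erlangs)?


Offered load a = lambda * E[S] = 36.7 * 0.123 = 4.51 Erlangs

4.51 Erlangs


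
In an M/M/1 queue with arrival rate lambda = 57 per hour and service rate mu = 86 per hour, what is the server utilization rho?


rho = lambda/mu = 57/86 = 0.6628

0.6628


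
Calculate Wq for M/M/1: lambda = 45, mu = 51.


rho = 45/51; Wq = rho/(mu - lambda) = 0.1471 hours

0.1471 hours


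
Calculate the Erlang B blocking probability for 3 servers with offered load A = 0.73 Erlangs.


B(N,A) = (A^N/N!) / sum(A^k/k!, k=0..N) with N=3, A=0.73 = 0.0315

0.0315


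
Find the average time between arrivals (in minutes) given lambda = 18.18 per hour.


Mean interarrival time = 60/lambda = 60/18.18 = 3.3 minutes

3.3 minutes


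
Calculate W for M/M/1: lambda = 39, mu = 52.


W = 1/(mu - lambda) = 1/(52 - 39) = 0.0769 hours

0.0769 hours


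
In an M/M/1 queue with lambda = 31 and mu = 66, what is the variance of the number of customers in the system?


rho = 31/66; Var(N) = rho/(1-rho)^2 = 1.67

1.67


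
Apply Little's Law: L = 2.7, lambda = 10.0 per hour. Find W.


W = L / lambda = 2.7 / 10.0 = 0.27 hours

0.27 hours


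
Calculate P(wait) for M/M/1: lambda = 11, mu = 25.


P(wait) = rho = lambda/mu = 11/25 = 0.44

0.44


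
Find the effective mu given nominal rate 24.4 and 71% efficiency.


Effective rate = mu * efficiency = 24.4 * 0.71 = 17.32 per hour

17.32 per hour


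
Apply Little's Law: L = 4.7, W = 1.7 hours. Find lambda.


lambda = L / W = 4.7 / 1.7 = 2.76 per hour

2.76 per hour


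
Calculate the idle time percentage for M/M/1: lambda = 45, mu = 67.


Idle fraction = (1 - rho) * 100 = (1 - 45/67) * 100 = 32.8%

32.8%


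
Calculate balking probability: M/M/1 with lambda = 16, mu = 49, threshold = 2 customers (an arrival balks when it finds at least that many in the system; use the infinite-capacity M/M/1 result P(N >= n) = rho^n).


P(N >= 2) = rho^2 = (16/49)^2 = 0.1066

0.1066


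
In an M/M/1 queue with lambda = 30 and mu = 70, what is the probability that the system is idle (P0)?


P0 = 1 - rho = 1 - 30/70 = 0.5714

0.5714


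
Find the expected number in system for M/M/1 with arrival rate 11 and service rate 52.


rho = 11/52; L = rho/(1-rho) = 0.27

0.27


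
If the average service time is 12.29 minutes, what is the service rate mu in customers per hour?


mu = 60 / avg_service_time = 60 / 12.29 = 4.88 per hour

4.88 per hour


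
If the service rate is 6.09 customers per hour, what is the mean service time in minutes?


Mean service time = 60/mu = 60/6.09 = 9.85 minutes

9.85 minutes


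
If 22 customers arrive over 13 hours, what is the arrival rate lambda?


lambda = total arrivals / time = 22 / 13 = 1.69 per hour

1.69 per hour


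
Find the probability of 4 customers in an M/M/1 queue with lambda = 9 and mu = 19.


rho = 9/19; P(n) = (1-rho)*rho^n = (1-9/19)*(9/19)^4 = 0.0265

0.0265


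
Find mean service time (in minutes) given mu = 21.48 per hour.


Mean service time = 60/mu = 60/21.48 = 2.79 minutes

2.79 minutes


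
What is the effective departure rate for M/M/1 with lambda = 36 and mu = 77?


For a stable queue (lambda < mu), throughput = lambda = 36 per hour

36 per hour


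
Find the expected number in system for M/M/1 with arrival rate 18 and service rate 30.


rho = 18/30; L = rho/(1-rho) = 1.5

1.5


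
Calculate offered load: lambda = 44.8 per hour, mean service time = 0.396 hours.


Offered load a = lambda * E[S] = 44.8 * 0.396 = 17.74 Erlangs

17.74 Erlangs


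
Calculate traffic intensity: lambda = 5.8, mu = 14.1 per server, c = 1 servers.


rho = lambda / (c * mu) = 5.8 / (1 * 14.1) = 0.4113

0.4113


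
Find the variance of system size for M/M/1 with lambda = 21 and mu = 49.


rho = 21/49; Var(N) = rho/(1-rho)^2 = 1.31

1.31


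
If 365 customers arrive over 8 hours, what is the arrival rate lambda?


lambda = total arrivals / time = 365 / 8 = 45.63 per hour

45.63 per hour


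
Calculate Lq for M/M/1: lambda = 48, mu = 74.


rho = 48/74; Lq = rho^2/(1-rho) = 1.2

1.2


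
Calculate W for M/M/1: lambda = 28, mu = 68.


W = 1/(mu - lambda) = 1/(68 - 28) = 0.025 hours

0.025 hours


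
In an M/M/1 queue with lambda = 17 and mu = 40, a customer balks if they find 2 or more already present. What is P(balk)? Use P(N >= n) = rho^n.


P(N >= 2) = rho^2 = (17/40)^2 = 0.1806

0.1806


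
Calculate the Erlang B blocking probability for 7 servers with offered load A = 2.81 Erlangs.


B(N,A) = (A^N/N!) / sum(A^k/k!, k=0..N) with N=7, A=2.81 = 0.0167

0.0167


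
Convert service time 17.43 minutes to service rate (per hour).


mu = 60 / avg_service_time = 60 / 17.43 = 3.44 per hour

3.44 per hour


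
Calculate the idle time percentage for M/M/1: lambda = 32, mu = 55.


Idle fraction = (1 - rho) * 100 = (1 - 32/55) * 100 = 41.8%

41.8%


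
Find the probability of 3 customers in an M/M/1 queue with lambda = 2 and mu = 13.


rho = 2/13; P(n) = (1-rho)*rho^n = (1-2/13)*(2/13)^3 = 0.0031

0.0031


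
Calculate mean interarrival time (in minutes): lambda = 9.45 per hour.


Mean interarrival time = 60/lambda = 60/9.45 = 6.35 minutes

6.35 minutes


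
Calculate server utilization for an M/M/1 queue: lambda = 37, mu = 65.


rho = lambda/mu = 37/65 = 0.5692

0.5692


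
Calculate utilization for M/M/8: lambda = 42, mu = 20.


rho = lambda/(c*mu) = 42/(8*20) = 0.2625

0.2625


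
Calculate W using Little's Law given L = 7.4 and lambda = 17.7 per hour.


W = L / lambda = 7.4 / 17.7 = 0.4181 hours

0.4181 hours


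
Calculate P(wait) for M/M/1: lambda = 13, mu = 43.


P(wait) = rho = lambda/mu = 13/43 = 0.3023

0.3023


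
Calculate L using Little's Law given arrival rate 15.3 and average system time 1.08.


L = lambda * W = 15.3 * 1.08 = 16.52

16.52


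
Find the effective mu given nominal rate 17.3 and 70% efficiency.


Effective rate = mu * efficiency = 17.3 * 0.7 = 12.11 per hour

12.11 per hour


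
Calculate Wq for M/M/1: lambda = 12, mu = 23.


rho = 12/23; Wq = rho/(mu - lambda) = 0.0474 hours

0.0474 hours


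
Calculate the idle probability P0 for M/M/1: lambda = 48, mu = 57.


P0 = 1 - rho = 1 - 48/57 = 0.1579

0.1579


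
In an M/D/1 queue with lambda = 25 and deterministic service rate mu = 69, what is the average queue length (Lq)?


M/D/1: Lq = rho^2 / (2*(1-rho)) where rho = 25/69; Lq = 0.1

0.1


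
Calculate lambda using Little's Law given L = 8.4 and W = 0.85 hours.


lambda = L / W = 8.4 / 0.85 = 9.88 per hour

9.88 per hour


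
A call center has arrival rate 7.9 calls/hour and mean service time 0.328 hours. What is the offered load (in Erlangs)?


Offered load a = lambda * E[S] = 7.9 * 0.328 = 2.59 Erlangs

2.59 Erlangs


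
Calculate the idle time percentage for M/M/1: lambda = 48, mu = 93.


Idle fraction = (1 - rho) * 100 = (1 - 48/93) * 100 = 48.4%

48.4%


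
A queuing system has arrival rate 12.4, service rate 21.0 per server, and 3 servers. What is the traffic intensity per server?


rho = lambda / (c * mu) = 12.4 / (3 * 21.0) = 0.1968

0.1968


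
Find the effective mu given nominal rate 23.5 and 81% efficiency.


Effective rate = mu * efficiency = 23.5 * 0.81 = 19.04 per hour

19.04 per hour


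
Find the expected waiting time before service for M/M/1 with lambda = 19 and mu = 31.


rho = 19/31; Wq = rho/(mu - lambda) = 0.0511 hours

0.0511 hours


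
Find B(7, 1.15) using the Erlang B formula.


B(N,A) = (A^N/N!) / sum(A^k/k!, k=0..N) with N=7, A=1.15 = 0.0002

0.0002


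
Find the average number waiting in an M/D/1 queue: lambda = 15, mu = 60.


M/D/1: Lq = rho^2 / (2*(1-rho)) where rho = 15/60; Lq = 0.04

0.04


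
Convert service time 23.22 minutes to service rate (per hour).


mu = 60 / avg_service_time = 60 / 23.22 = 2.58 per hour

2.58 per hour


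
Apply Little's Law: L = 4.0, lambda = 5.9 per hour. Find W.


W = L / lambda = 4.0 / 5.9 = 0.678 hours

0.678 hours


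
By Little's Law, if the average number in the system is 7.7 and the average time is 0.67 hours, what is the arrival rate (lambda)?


lambda = L / W = 7.7 / 0.67 = 11.49 per hour

11.49 per hour


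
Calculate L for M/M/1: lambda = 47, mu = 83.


rho = 47/83; L = rho/(1-rho) = 1.31

1.31


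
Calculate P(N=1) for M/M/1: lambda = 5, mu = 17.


rho = 5/17; P(n) = (1-rho)*rho^n = (1-5/17)*(5/17)^1 = 0.2076

0.2076


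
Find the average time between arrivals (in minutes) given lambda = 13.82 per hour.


Mean interarrival time = 60/lambda = 60/13.82 = 4.34 minutes

4.34 minutes


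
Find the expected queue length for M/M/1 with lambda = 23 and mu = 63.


rho = 23/63; Lq = rho^2/(1-rho) = 0.21

0.21


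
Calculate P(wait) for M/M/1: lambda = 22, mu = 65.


P(wait) = rho = lambda/mu = 22/65 = 0.3385

0.3385


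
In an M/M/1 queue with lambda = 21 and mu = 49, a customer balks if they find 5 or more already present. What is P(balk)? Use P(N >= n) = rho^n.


P(N >= 5) = rho^5 = (21/49)^5 = 0.0145

0.0145


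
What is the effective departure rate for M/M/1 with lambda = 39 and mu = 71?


For a stable queue (lambda < mu), throughput = lambda = 39 per hour

39 per hour


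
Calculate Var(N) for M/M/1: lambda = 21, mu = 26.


rho = 21/26; Var(N) = rho/(1-rho)^2 = 21.84

21.84


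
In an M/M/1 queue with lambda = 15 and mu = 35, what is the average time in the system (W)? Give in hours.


W = 1/(mu - lambda) = 1/(35 - 15) = 0.05 hours

0.05 hours


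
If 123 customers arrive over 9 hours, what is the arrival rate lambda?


lambda = total arrivals / time = 123 / 9 = 13.67 per hour

13.67 per hour


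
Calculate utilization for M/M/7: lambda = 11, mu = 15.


rho = lambda/(c*mu) = 11/(7*15) = 0.1048

0.1048


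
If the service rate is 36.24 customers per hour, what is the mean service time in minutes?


Mean service time = 60/mu = 60/36.24 = 1.66 minutes

1.66 minutes


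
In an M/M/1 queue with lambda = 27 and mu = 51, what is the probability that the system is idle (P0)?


P0 = 1 - rho = 1 - 27/51 = 0.4706

0.4706


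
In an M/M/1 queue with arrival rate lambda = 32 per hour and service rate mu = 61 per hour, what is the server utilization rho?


rho = lambda/mu = 32/61 = 0.5246

0.5246


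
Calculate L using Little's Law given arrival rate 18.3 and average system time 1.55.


L = lambda * W = 18.3 * 1.55 = 28.37

28.37


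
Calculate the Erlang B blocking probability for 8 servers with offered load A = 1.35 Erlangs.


B(N,A) = (A^N/N!) / sum(A^k/k!, k=0..N) with N=8, A=1.35 = 0.0001

0.0001


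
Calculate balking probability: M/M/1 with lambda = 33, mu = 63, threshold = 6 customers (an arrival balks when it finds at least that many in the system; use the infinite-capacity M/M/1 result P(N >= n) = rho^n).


P(N >= 6) = rho^6 = (33/63)^6 = 0.0207

0.0207


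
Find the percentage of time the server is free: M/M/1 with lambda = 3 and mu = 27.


Idle fraction = (1 - rho) * 100 = (1 - 3/27) * 100 = 88.9%

88.9%


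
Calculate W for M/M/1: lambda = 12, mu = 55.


W = 1/(mu - lambda) = 1/(55 - 12) = 0.0233 hours

0.0233 hours


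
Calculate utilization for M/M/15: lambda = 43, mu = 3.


rho = lambda/(c*mu) = 43/(15*3) = 0.9556

0.9556


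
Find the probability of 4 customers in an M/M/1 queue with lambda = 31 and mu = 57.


rho = 31/57; P(n) = (1-rho)*rho^n = (1-31/57)*(31/57)^4 = 0.0399

0.0399


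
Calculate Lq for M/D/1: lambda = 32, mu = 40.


M/D/1: Lq = rho^2 / (2*(1-rho)) where rho = 32/40; Lq = 1.6

1.6


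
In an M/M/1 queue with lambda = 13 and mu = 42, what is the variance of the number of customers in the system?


rho = 13/42; Var(N) = rho/(1-rho)^2 = 0.65

0.65


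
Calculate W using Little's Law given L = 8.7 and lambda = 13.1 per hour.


W = L / lambda = 8.7 / 13.1 = 0.6641 hours

0.6641 hours


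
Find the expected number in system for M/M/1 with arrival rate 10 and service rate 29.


rho = 10/29; L = rho/(1-rho) = 0.53

0.53


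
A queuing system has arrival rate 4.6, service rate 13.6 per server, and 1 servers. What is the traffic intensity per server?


rho = lambda / (c * mu) = 4.6 / (1 * 13.6) = 0.3382

0.3382


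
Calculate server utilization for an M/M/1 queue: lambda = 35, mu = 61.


rho = lambda/mu = 35/61 = 0.5738

0.5738


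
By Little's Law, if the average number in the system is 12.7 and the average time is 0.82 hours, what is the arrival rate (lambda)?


lambda = L / W = 12.7 / 0.82 = 15.49 per hour

15.49 per hour


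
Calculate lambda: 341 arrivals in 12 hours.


lambda = total arrivals / time = 341 / 12 = 28.42 per hour

28.42 per hour


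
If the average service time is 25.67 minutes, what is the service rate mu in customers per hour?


mu = 60 / avg_service_time = 60 / 25.67 = 2.34 per hour

2.34 per hour


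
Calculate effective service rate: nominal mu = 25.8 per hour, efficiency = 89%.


Effective rate = mu * efficiency = 25.8 * 0.89 = 22.96 per hour

22.96 per hour


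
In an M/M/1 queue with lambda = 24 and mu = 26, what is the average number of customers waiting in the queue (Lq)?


rho = 24/26; Lq = rho^2/(1-rho) = 11.08

11.08


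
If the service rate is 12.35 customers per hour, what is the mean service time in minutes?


Mean service time = 60/mu = 60/12.35 = 4.86 minutes

4.86 minutes


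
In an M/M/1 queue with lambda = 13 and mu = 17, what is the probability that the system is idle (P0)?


P0 = 1 - rho = 1 - 13/17 = 0.2353

0.2353


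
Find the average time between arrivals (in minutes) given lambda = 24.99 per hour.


Mean interarrival time = 60/lambda = 60/24.99 = 2.4 minutes

2.4 minutes


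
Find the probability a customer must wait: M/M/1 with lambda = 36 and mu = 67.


P(wait) = rho = lambda/mu = 36/67 = 0.5373

0.5373


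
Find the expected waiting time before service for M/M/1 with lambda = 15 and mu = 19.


rho = 15/19; Wq = rho/(mu - lambda) = 0.1974 hours

0.1974 hours


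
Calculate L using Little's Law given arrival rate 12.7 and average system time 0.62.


L = lambda * W = 12.7 * 0.62 = 7.87

7.87


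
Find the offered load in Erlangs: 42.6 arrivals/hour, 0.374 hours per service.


Offered load a = lambda * E[S] = 42.6 * 0.374 = 15.93 Erlangs

15.93 Erlangs


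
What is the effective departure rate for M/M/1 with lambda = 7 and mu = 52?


For a stable queue (lambda < mu), throughput = lambda = 7 per hour

7 per hour


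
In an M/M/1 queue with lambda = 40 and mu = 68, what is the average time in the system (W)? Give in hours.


W = 1/(mu - lambda) = 1/(68 - 40) = 0.0357 hours

0.0357 hours


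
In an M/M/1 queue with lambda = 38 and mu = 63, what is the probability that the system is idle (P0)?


P0 = 1 - rho = 1 - 38/63 = 0.3968

0.3968


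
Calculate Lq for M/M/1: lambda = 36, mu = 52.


rho = 36/52; Lq = rho^2/(1-rho) = 1.56

1.56


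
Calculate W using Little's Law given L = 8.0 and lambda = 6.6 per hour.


W = L / lambda = 8.0 / 6.6 = 1.2121 hours

1.2121 hours


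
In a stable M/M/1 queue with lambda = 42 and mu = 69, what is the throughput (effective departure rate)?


For a stable queue (lambda < mu), throughput = lambda = 42 per hour

42 per hour


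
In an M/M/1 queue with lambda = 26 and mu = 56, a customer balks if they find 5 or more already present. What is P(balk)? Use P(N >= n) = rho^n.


P(N >= 5) = rho^5 = (26/56)^5 = 0.0216

0.0216


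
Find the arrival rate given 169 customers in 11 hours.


lambda = total arrivals / time = 169 / 11 = 15.36 per hour

15.36 per hour


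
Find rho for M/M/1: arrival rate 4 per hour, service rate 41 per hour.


rho = lambda/mu = 4/41 = 0.0976

0.0976


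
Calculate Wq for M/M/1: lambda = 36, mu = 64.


rho = 36/64; Wq = rho/(mu - lambda) = 0.0201 hours

0.0201 hours


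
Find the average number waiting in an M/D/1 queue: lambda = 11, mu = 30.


M/D/1: Lq = rho^2 / (2*(1-rho)) where rho = 11/30; Lq = 0.11

0.11


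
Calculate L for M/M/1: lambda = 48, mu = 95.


rho = 48/95; L = rho/(1-rho) = 1.02

1.02


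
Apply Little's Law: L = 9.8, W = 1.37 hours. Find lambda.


lambda = L / W = 9.8 / 1.37 = 7.15 per hour

7.15 per hour


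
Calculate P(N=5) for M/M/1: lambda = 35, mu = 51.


rho = 35/51; P(n) = (1-rho)*rho^n = (1-35/51)*(35/51)^5 = 0.0478

0.0478


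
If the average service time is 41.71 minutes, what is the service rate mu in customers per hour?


mu = 60 / avg_service_time = 60 / 41.71 = 1.44 per hour

1.44 per hour


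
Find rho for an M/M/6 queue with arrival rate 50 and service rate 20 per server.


rho = lambda/(c*mu) = 50/(6*20) = 0.4167

0.4167


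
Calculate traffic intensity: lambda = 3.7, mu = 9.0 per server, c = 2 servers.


rho = lambda / (c * mu) = 3.7 / (2 * 9.0) = 0.2056

0.2056


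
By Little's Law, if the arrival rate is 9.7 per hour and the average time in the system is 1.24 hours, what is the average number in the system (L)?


L = lambda * W = 9.7 * 1.24 = 12.03

12.03


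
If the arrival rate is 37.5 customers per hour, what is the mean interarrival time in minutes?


Mean interarrival time = 60/lambda = 60/37.5 = 1.6 minutes

1.6 minutes


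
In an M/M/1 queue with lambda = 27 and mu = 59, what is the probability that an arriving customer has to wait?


P(wait) = rho = lambda/mu = 27/59 = 0.4576

0.4576


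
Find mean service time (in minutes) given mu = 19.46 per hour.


Mean service time = 60/mu = 60/19.46 = 3.08 minutes

3.08 minutes


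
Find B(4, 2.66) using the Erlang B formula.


B(N,A) = (A^N/N!) / sum(A^k/k!, k=0..N) with N=4, A=2.66 = 0.1679

0.1679


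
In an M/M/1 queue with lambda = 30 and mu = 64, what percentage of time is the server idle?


Idle fraction = (1 - rho) * 100 = (1 - 30/64) * 100 = 53.1%

53.1%


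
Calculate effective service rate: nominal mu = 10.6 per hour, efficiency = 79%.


Effective rate = mu * efficiency = 10.6 * 0.79 = 8.37 per hour

8.37 per hour


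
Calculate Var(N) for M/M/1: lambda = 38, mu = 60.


rho = 38/60; Var(N) = rho/(1-rho)^2 = 4.71

4.71


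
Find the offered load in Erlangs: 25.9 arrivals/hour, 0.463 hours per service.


Offered load a = lambda * E[S] = 25.9 * 0.463 = 11.99 Erlangs

11.99 Erlangs


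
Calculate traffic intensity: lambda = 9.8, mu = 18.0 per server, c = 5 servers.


rho = lambda / (c * mu) = 9.8 / (5 * 18.0) = 0.1089

0.1089


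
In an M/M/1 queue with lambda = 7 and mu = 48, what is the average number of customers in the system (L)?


rho = 7/48; L = rho/(1-rho) = 0.17

0.17


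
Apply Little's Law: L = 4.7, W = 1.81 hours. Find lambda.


lambda = L / W = 4.7 / 1.81 = 2.6 per hour

2.6 per hour


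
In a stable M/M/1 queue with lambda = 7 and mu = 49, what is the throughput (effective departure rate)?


For a stable queue (lambda < mu), throughput = lambda = 7 per hour

7 per hour


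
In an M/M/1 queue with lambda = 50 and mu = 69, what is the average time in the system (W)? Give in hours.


W = 1/(mu - lambda) = 1/(69 - 50) = 0.0526 hours

0.0526 hours


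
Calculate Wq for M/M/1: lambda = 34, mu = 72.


rho = 34/72; Wq = rho/(mu - lambda) = 0.0124 hours

0.0124 hours


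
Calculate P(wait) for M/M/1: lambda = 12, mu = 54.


P(wait) = rho = lambda/mu = 12/54 = 0.2222

0.2222


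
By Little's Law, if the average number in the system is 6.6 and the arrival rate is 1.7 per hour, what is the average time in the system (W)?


W = L / lambda = 6.6 / 1.7 = 3.8824 hours

3.8824 hours


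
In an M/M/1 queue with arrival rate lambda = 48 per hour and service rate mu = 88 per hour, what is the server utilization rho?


rho = lambda/mu = 48/88 = 0.5455

0.5455


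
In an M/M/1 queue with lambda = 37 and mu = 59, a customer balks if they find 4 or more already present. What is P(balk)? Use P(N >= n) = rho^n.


P(N >= 4) = rho^4 = (37/59)^4 = 0.1547

0.1547


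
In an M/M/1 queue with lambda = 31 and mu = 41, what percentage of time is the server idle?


Idle fraction = (1 - rho) * 100 = (1 - 31/41) * 100 = 24.4%

24.4%


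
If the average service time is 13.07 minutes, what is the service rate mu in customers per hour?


mu = 60 / avg_service_time = 60 / 13.07 = 4.59 per hour

4.59 per hour


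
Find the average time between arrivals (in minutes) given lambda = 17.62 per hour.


Mean interarrival time = 60/lambda = 60/17.62 = 3.41 minutes

3.41 minutes


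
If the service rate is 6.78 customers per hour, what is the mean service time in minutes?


Mean service time = 60/mu = 60/6.78 = 8.85 minutes

8.85 minutes


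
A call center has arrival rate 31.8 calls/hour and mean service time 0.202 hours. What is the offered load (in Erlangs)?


Offered load a = lambda * E[S] = 31.8 * 0.202 = 6.42 Erlangs

6.42 Erlangs


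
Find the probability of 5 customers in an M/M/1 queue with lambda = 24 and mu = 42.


rho = 24/42; P(n) = (1-rho)*rho^n = (1-24/42)*(24/42)^5 = 0.0261

0.0261


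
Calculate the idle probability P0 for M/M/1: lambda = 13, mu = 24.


P0 = 1 - rho = 1 - 13/24 = 0.4583

0.4583


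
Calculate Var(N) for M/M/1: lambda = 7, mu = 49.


rho = 7/49; Var(N) = rho/(1-rho)^2 = 0.19

0.19


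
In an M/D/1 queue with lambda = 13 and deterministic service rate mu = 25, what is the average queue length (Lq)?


M/D/1: Lq = rho^2 / (2*(1-rho)) where rho = 13/25; Lq = 0.28

0.28


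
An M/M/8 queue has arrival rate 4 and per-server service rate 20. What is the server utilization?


rho = lambda/(c*mu) = 4/(8*20) = 0.025

0.025


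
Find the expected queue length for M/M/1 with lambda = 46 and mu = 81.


rho = 46/81; Lq = rho^2/(1-rho) = 0.75

0.75


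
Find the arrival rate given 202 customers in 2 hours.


lambda = total arrivals / time = 202 / 2 = 101.0 per hour

101.0 per hour


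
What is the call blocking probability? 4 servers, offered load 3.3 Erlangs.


B(N,A) = (A^N/N!) / sum(A^k/k!, k=0..N) with N=4, A=3.3 = 0.239

0.239


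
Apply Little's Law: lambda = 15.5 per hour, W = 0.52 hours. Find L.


L = lambda * W = 15.5 * 0.52 = 8.06

8.06


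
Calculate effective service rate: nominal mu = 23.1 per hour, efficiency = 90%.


Effective rate = mu * efficiency = 23.1 * 0.9 = 20.79 per hour

20.79 per hour


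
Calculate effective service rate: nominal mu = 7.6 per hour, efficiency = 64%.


Effective rate = mu * efficiency = 7.6 * 0.64 = 4.86 per hour

4.86 per hour


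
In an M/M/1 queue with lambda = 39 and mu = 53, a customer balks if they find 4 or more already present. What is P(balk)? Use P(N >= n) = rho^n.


P(N >= 4) = rho^4 = (39/53)^4 = 0.2932

0.2932


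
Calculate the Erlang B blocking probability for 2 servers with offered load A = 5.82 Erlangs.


B(N,A) = (A^N/N!) / sum(A^k/k!, k=0..N) with N=2, A=5.82 = 0.7129

0.7129


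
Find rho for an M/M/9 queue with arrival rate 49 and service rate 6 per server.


rho = lambda/(c*mu) = 49/(9*6) = 0.9074

0.9074


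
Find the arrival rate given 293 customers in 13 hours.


lambda = total arrivals / time = 293 / 13 = 22.54 per hour

22.54 per hour


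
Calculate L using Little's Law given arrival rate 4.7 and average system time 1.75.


L = lambda * W = 4.7 * 1.75 = 8.23

8.23


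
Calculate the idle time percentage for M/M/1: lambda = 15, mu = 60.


Idle fraction = (1 - rho) * 100 = (1 - 15/60) * 100 = 75.0%

75.0%


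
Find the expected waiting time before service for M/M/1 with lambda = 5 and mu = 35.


rho = 5/35; Wq = rho/(mu - lambda) = 0.0048 hours

0.0048 hours


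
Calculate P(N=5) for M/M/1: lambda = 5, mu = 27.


rho = 5/27; P(n) = (1-rho)*rho^n = (1-5/27)*(5/27)^5 = 0.0002

0.0002


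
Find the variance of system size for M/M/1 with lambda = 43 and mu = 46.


rho = 43/46; Var(N) = rho/(1-rho)^2 = 219.78

219.78


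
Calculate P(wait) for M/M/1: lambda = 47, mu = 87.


P(wait) = rho = lambda/mu = 47/87 = 0.5402

0.5402


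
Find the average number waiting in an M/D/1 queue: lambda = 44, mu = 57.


M/D/1: Lq = rho^2 / (2*(1-rho)) where rho = 44/57; Lq = 1.31

1.31


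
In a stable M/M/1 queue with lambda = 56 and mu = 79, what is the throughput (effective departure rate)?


For a stable queue (lambda < mu), throughput = lambda = 56 per hour

56 per hour


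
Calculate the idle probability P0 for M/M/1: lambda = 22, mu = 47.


P0 = 1 - rho = 1 - 22/47 = 0.5319

0.5319


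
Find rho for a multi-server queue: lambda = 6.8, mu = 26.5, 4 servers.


rho = lambda / (c * mu) = 6.8 / (4 * 26.5) = 0.0642

0.0642


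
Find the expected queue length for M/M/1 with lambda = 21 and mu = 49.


rho = 21/49; Lq = rho^2/(1-rho) = 0.32

0.32


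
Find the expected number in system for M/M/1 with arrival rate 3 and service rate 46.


rho = 3/46; L = rho/(1-rho) = 0.07

0.07


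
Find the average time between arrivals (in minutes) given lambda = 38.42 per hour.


Mean interarrival time = 60/lambda = 60/38.42 = 1.56 minutes

1.56 minutes


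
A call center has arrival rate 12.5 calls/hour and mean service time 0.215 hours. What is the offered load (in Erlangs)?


Offered load a = lambda * E[S] = 12.5 * 0.215 = 2.69 Erlangs

2.69 Erlangs


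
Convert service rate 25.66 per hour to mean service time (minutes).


Mean service time = 60/mu = 60/25.66 = 2.34 minutes

2.34 minutes


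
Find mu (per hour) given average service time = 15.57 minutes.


mu = 60 / avg_service_time = 60 / 15.57 = 3.85 per hour

3.85 per hour


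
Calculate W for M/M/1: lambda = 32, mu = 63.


W = 1/(mu - lambda) = 1/(63 - 32) = 0.0323 hours

0.0323 hours


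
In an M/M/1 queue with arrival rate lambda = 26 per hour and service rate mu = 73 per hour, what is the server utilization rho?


rho = lambda/mu = 26/73 = 0.3562

0.3562


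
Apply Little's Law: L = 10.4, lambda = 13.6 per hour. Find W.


W = L / lambda = 10.4 / 13.6 = 0.7647 hours

0.7647 hours


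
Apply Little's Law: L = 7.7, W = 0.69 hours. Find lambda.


lambda = L / W = 7.7 / 0.69 = 11.16 per hour

11.16 per hour


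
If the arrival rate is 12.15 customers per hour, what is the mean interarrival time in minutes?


Mean interarrival time = 60/lambda = 60/12.15 = 4.94 minutes

4.94 minutes


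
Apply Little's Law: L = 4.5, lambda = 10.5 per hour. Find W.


W = L / lambda = 4.5 / 10.5 = 0.4286 hours

0.4286 hours


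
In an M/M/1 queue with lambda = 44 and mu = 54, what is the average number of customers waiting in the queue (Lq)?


rho = 44/54; Lq = rho^2/(1-rho) = 3.59

3.59


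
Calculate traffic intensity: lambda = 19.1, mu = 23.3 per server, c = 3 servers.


rho = lambda / (c * mu) = 19.1 / (3 * 23.3) = 0.2732

0.2732


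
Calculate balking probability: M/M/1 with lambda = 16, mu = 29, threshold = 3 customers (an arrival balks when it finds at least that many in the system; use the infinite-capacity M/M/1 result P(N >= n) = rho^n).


P(N >= 3) = rho^3 = (16/29)^3 = 0.1679

0.1679


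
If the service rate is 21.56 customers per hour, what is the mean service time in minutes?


Mean service time = 60/mu = 60/21.56 = 2.78 minutes

2.78 minutes


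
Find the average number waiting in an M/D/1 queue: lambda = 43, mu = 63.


M/D/1: Lq = rho^2 / (2*(1-rho)) where rho = 43/63; Lq = 0.73

0.73


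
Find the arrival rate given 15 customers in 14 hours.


lambda = total arrivals / time = 15 / 14 = 1.07 per hour

1.07 per hour


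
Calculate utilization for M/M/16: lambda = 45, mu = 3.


rho = lambda/(c*mu) = 45/(16*3) = 0.9375

0.9375


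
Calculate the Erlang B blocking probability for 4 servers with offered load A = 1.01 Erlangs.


B(N,A) = (A^N/N!) / sum(A^k/k!, k=0..N) with N=4, A=1.01 = 0.0159

0.0159


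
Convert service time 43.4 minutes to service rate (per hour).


mu = 60 / avg_service_time = 60 / 43.4 = 1.38 per hour

1.38 per hour


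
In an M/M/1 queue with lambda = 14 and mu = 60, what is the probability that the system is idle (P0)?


P0 = 1 - rho = 1 - 14/60 = 0.7667

0.7667


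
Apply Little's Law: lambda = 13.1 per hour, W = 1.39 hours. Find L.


L = lambda * W = 13.1 * 1.39 = 18.21

18.21


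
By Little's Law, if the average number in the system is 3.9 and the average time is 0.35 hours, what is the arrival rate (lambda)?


lambda = L / W = 3.9 / 0.35 = 11.14 per hour

11.14 per hour


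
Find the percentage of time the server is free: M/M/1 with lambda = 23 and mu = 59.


Idle fraction = (1 - rho) * 100 = (1 - 23/59) * 100 = 61.0%

61.0%


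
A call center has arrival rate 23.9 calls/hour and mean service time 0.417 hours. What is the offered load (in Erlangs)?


Offered load a = lambda * E[S] = 23.9 * 0.417 = 9.97 Erlangs

9.97 Erlangs


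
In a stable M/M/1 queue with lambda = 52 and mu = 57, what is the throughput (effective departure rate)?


For a stable queue (lambda < mu), throughput = lambda = 52 per hour

52 per hour


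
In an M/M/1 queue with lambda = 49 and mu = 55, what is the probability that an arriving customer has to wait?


P(wait) = rho = lambda/mu = 49/55 = 0.8909

0.8909


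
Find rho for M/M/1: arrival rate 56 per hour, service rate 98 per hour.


rho = lambda/mu = 56/98 = 0.5714

0.5714


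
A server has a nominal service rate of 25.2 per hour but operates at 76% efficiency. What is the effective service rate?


Effective rate = mu * efficiency = 25.2 * 0.76 = 19.15 per hour

19.15 per hour


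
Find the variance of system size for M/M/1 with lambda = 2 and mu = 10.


rho = 2/10; Var(N) = rho/(1-rho)^2 = 0.31

0.31


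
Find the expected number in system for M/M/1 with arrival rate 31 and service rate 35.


rho = 31/35; L = rho/(1-rho) = 7.75

7.75


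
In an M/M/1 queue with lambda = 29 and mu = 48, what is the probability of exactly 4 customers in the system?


rho = 29/48; P(n) = (1-rho)*rho^n = (1-29/48)*(29/48)^4 = 0.0527

0.0527


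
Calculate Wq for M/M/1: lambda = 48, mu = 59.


rho = 48/59; Wq = rho/(mu - lambda) = 0.074 hours

0.074 hours


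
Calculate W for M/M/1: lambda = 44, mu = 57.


W = 1/(mu - lambda) = 1/(57 - 44) = 0.0769 hours

0.0769 hours


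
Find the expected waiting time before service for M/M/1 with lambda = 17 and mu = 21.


rho = 17/21; Wq = rho/(mu - lambda) = 0.2024 hours

0.2024 hours


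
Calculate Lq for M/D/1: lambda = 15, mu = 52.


M/D/1: Lq = rho^2 / (2*(1-rho)) where rho = 15/52; Lq = 0.06

0.06


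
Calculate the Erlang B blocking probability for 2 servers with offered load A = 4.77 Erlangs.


B(N,A) = (A^N/N!) / sum(A^k/k!, k=0..N) with N=2, A=4.77 = 0.6635

0.6635
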